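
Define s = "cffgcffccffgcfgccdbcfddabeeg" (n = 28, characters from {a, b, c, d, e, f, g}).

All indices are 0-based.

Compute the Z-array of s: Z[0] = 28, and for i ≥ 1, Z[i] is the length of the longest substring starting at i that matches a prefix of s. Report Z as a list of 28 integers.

Z[0]=28
i=1: i≥r, start 0; Z[1]=0
i=2: i≥r, start 0; Z[2]=0
i=3: i≥r, start 0; Z[3]=0
i=4: i≥r, start 0; Z[4]=3 grow→box=[4,7)
i=5: min(r-i=2, Z[1]=0)=0; Z[5]=0
i=6: min(r-i=1, Z[2]=0)=0; Z[6]=0
i=7: i≥r, start 0; Z[7]=1 grow→box=[7,8)
i=8: i≥r, start 0; Z[8]=6 grow→box=[8,14)
i=9: min(r-i=5, Z[1]=0)=0; Z[9]=0
i=10: min(r-i=4, Z[2]=0)=0; Z[10]=0
i=11: min(r-i=3, Z[3]=0)=0; Z[11]=0
i=12: min(r-i=2, Z[4]=3)=2; Z[12]=2
i=13: min(r-i=1, Z[5]=0)=0; Z[13]=0
i=14: i≥r, start 0; Z[14]=0
i=15: i≥r, start 0; Z[15]=1 grow→box=[15,16)
i=16: i≥r, start 0; Z[16]=1 grow→box=[16,17)
i=17: i≥r, start 0; Z[17]=0
i=18: i≥r, start 0; Z[18]=0
i=19: i≥r, start 0; Z[19]=2 grow→box=[19,21)
i=20: min(r-i=1, Z[1]=0)=0; Z[20]=0
i=21: i≥r, start 0; Z[21]=0
i=22: i≥r, start 0; Z[22]=0
i=23: i≥r, start 0; Z[23]=0
i=24: i≥r, start 0; Z[24]=0
i=25: i≥r, start 0; Z[25]=0
i=26: i≥r, start 0; Z[26]=0
i=27: i≥r, start 0; Z[27]=0

[28, 0, 0, 0, 3, 0, 0, 1, 6, 0, 0, 0, 2, 0, 0, 1, 1, 0, 0, 2, 0, 0, 0, 0, 0, 0, 0, 0]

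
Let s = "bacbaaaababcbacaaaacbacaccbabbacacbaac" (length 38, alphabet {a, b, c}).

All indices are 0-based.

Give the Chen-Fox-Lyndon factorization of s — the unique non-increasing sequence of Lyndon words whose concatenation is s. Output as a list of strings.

["b", "acb", "aaaababcbacaaaacbacaccbabbacacbaac"]

emit factor 1: 'b' (i=0, period=1)
emit factor 2: 'acb' (i=1, period=3)
emit factor 3: 'aaaababcbacaaaacbacaccbabbacacbaac' (i=4, period=34)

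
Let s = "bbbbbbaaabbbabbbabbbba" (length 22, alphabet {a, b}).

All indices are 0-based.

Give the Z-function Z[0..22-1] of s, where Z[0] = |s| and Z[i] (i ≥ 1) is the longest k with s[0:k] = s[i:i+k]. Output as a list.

Z[0]=22
i=1: outside box; Z[1]=5 grow→box=[1,6)
i=2: min(r-i=4, Z[1]=5)=4; Z[2]=4
i=3: min(r-i=3, Z[2]=4)=3; Z[3]=3
i=4: min(r-i=2, Z[3]=3)=2; Z[4]=2
i=5: min(r-i=1, Z[4]=2)=1; Z[5]=1
i=6: outside box; Z[6]=0
i=7: outside box; Z[7]=0
i=8: outside box; Z[8]=0
i=9: outside box; Z[9]=3 grow→box=[9,12)
i=10: min(r-i=2, Z[1]=5)=2; Z[10]=2
i=11: min(r-i=1, Z[2]=4)=1; Z[11]=1
i=12: outside box; Z[12]=0
i=13: outside box; Z[13]=3 grow→box=[13,16)
i=14: min(r-i=2, Z[1]=5)=2; Z[14]=2
i=15: min(r-i=1, Z[2]=4)=1; Z[15]=1
i=16: outside box; Z[16]=0
i=17: outside box; Z[17]=4 grow→box=[17,21)
i=18: min(r-i=3, Z[1]=5)=3; Z[18]=3
i=19: min(r-i=2, Z[2]=4)=2; Z[19]=2
i=20: min(r-i=1, Z[3]=3)=1; Z[20]=1
i=21: outside box; Z[21]=0

[22, 5, 4, 3, 2, 1, 0, 0, 0, 3, 2, 1, 0, 3, 2, 1, 0, 4, 3, 2, 1, 0]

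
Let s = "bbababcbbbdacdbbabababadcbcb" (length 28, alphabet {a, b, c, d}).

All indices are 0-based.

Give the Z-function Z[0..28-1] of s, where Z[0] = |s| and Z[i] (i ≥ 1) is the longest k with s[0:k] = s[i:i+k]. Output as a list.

[28, 1, 0, 1, 0, 1, 0, 2, 2, 1, 0, 0, 0, 0, 6, 1, 0, 1, 0, 1, 0, 1, 0, 0, 0, 1, 0, 1]

Z[0]=28
i=1: outside box; Z[1]=1 grow→box=[1,2)
i=2: outside box; Z[2]=0
i=3: outside box; Z[3]=1 grow→box=[3,4)
i=4: outside box; Z[4]=0
i=5: outside box; Z[5]=1 grow→box=[5,6)
i=6: outside box; Z[6]=0
i=7: outside box; Z[7]=2 grow→box=[7,9)
i=8: min(r-i=1, Z[1]=1)=1; Z[8]=2 grow→box=[8,10)
i=9: min(r-i=1, Z[1]=1)=1; Z[9]=1
i=10: outside box; Z[10]=0
i=11: outside box; Z[11]=0
i=12: outside box; Z[12]=0
i=13: outside box; Z[13]=0
i=14: outside box; Z[14]=6 grow→box=[14,20)
i=15: min(r-i=5, Z[1]=1)=1; Z[15]=1
i=16: min(r-i=4, Z[2]=0)=0; Z[16]=0
i=17: min(r-i=3, Z[3]=1)=1; Z[17]=1
i=18: min(r-i=2, Z[4]=0)=0; Z[18]=0
i=19: min(r-i=1, Z[5]=1)=1; Z[19]=1
i=20: outside box; Z[20]=0
i=21: outside box; Z[21]=1 grow→box=[21,22)
i=22: outside box; Z[22]=0
i=23: outside box; Z[23]=0
i=24: outside box; Z[24]=0
i=25: outside box; Z[25]=1 grow→box=[25,26)
i=26: outside box; Z[26]=0
i=27: outside box; Z[27]=1 grow→box=[27,28)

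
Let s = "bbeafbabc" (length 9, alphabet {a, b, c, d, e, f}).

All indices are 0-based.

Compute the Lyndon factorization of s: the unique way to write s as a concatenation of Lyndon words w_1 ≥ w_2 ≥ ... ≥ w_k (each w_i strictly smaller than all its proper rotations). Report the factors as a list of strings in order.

emit factor 1: 'bbe' (i=0, period=3)
emit factor 2: 'afb' (i=3, period=3)
emit factor 3: 'abc' (i=6, period=3)

["bbe", "afb", "abc"]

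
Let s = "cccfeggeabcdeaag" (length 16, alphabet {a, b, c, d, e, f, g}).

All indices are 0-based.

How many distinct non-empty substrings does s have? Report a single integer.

125

rank→(start, suffix):
  0 → (13, 'aag')
  1 → (8, 'abcdeaag')
  2 → (14, 'ag')
  3 → (9, 'bcdeaag')
  4 → (0, 'cccfeggeabcdeaag')
  5 → (1, 'ccfeggeabcdeaag')
  6 → (10, 'cdeaag')
  7 → (2, 'cfeggeabcdeaag')
  8 → (11, 'deaag')
  9 → (12, 'eaag')
  10 → (7, 'eabcdeaag')
  11 → (4, 'eggeabcdeaag')
  12 → (3, 'feggeabcdeaag')
  13 → (15, 'g')
  14 → (6, 'geabcdeaag')
  15 → (5, 'ggeabcdeaag')

SA = [13, 8, 14, 9, 0, 1, 10, 2, 11, 12, 7, 4, 3, 15, 6, 5]
[i] adj suffixes → lcp
  [1] 13/8 → 1 ('a')
  [2] 8/14 → 1 ('a')
  [3] 14/9 → 0 ('')
  [4] 9/0 → 0 ('')
  [5] 0/1 → 2 ('cc')
  [6] 1/10 → 1 ('c')
  [7] 10/2 → 1 ('c')
  [8] 2/11 → 0 ('')
  [9] 11/12 → 0 ('')
  [10] 12/7 → 2 ('ea')
  [11] 7/4 → 1 ('e')
  [12] 4/3 → 0 ('')
  [13] 3/15 → 0 ('')
  [14] 15/6 → 1 ('g')
  [15] 6/5 → 1 ('g')

n(n+1)/2 = 16·17/2 = 136
Σ LCP = 0 + 1 + 1 + 0 + 0 + 2 + 1 + 1 + 0 + 0 + 2 + 1 + 0 + 0 + 1 + 1 = 11
distinct = 136 − 11 = 125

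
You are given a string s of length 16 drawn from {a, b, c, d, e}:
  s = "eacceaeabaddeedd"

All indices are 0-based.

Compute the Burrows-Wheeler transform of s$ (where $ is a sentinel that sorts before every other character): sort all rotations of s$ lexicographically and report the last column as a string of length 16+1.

rank  rotation           last
    0  $eacceaeabaddeedd  d
    1  abaddeedd$eacceae  e
    2  acceaeabaddeedd$e  e
    3  addeedd$eacceaeab  b
    4  aeabaddeedd$eacce  e
    5  baddeedd$eacceaea  a
    6  cceaeabaddeedd$ea  a
    7  ceaeabaddeedd$eac  c
    8  d$eacceaeabaddeed  d
    9  dd$eacceaeabaddee  e
   10  ddeedd$eacceaeaba  a
   11  deedd$eacceaeabad  d
   12  eabaddeedd$eaccea  a
   13  eacceaeabaddeedd$  $
   14  eaeabaddeedd$eacc  c
   15  edd$eacceaeabadde  e
   16  eedd$eacceaeabadd  d

deebeaacdeada$ced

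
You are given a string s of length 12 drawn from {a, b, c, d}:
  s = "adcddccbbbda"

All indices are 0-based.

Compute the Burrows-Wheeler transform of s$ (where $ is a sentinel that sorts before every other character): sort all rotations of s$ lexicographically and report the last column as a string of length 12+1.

ad$cbbcddbdac

rank  rotation       last
    0  $adcddccbbbda  a
    1  a$adcddccbbbd  d
    2  adcddccbbbda$  $
    3  bbbda$adcddcc  c
    4  bbda$adcddccb  b
    5  bda$adcddccbb  b
    6  cbbbda$adcddc  c
    7  ccbbbda$adcdd  d
    8  cddccbbbda$ad  d
    9  da$adcddccbbb  b
   10  dccbbbda$adcd  d
   11  dcddccbbbda$a  a
   12  ddccbbbda$adc  c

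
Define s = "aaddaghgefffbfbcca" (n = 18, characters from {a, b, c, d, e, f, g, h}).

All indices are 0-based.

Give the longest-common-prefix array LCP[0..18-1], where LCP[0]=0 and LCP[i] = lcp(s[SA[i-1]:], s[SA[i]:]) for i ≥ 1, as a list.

sorted suffixes:
  #0 SA[0]=17  'a'
  #1 SA[1]=0  'aaddaghgefffbfbcca'
  #2 SA[2]=1  'addaghgefffbfbcca'
  #3 SA[3]=4  'aghgefffbfbcca'
  #4 SA[4]=14  'bcca'
  #5 SA[5]=12  'bfbcca'
  #6 SA[6]=16  'ca'
  #7 SA[7]=15  'cca'
  #8 SA[8]=3  'daghgefffbfbcca'
  #9 SA[9]=2  'ddaghgefffbfbcca'
  #10 SA[10]=8  'efffbfbcca'
  #11 SA[11]=13  'fbcca'
  #12 SA[12]=11  'fbfbcca'
  #13 SA[13]=10  'ffbfbcca'
  #14 SA[14]=9  'fffbfbcca'
  #15 SA[15]=7  'gefffbfbcca'
  #16 SA[16]=5  'ghgefffbfbcca'
  #17 SA[17]=6  'hgefffbfbcca'

SA = [17, 0, 1, 4, 14, 12, 16, 15, 3, 2, 8, 13, 11, 10, 9, 7, 5, 6]
[i] adj suffixes → lcp
  [1] 17/0 → 1 ('a')
  [2] 0/1 → 1 ('a')
  [3] 1/4 → 1 ('a')
  [4] 4/14 → 0 ('')
  [5] 14/12 → 1 ('b')
  [6] 12/16 → 0 ('')
  [7] 16/15 → 1 ('c')
  [8] 15/3 → 0 ('')
  [9] 3/2 → 1 ('d')
  [10] 2/8 → 0 ('')
  [11] 8/13 → 0 ('')
  [12] 13/11 → 2 ('fb')
  [13] 11/10 → 1 ('f')
  [14] 10/9 → 2 ('ff')
  [15] 9/7 → 0 ('')
  [16] 7/5 → 1 ('g')
  [17] 5/6 → 0 ('')

[0, 1, 1, 1, 0, 1, 0, 1, 0, 1, 0, 0, 2, 1, 2, 0, 1, 0]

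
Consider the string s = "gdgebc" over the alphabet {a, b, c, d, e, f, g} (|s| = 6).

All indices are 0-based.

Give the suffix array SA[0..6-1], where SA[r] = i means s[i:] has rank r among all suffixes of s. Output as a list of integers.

[4, 5, 1, 3, 0, 2]

sorted suffixes:
  #0 SA[0]=4  'bc'
  #1 SA[1]=5  'c'
  #2 SA[2]=1  'dgebc'
  #3 SA[3]=3  'ebc'
  #4 SA[4]=0  'gdgebc'
  #5 SA[5]=2  'gebc'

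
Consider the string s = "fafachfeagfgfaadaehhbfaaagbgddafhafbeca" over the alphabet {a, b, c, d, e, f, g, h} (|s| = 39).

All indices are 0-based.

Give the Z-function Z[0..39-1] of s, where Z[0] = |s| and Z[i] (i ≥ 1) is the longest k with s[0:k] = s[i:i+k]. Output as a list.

Z[0]=39
i=1: outside box; Z[1]=0
i=2: outside box; Z[2]=2 extend→box=[2,4)
i=3: min(r-i=1, Z[1]=0)=0; Z[3]=0
i=4: outside box; Z[4]=0
i=5: outside box; Z[5]=0
i=6: outside box; Z[6]=1 extend→box=[6,7)
i=7: outside box; Z[7]=0
i=8: outside box; Z[8]=0
i=9: outside box; Z[9]=0
i=10: outside box; Z[10]=1 extend→box=[10,11)
i=11: outside box; Z[11]=0
i=12: outside box; Z[12]=2 extend→box=[12,14)
i=13: min(r-i=1, Z[1]=0)=0; Z[13]=0
i=14: outside box; Z[14]=0
i=15: outside box; Z[15]=0
i=16: outside box; Z[16]=0
i=17: outside box; Z[17]=0
i=18: outside box; Z[18]=0
i=19: outside box; Z[19]=0
i=20: outside box; Z[20]=0
i=21: outside box; Z[21]=2 extend→box=[21,23)
i=22: min(r-i=1, Z[1]=0)=0; Z[22]=0
i=23: outside box; Z[23]=0
i=24: outside box; Z[24]=0
i=25: outside box; Z[25]=0
i=26: outside box; Z[26]=0
i=27: outside box; Z[27]=0
i=28: outside box; Z[28]=0
i=29: outside box; Z[29]=0
i=30: outside box; Z[30]=0
i=31: outside box; Z[31]=1 extend→box=[31,32)
i=32: outside box; Z[32]=0
i=33: outside box; Z[33]=0
i=34: outside box; Z[34]=1 extend→box=[34,35)
i=35: outside box; Z[35]=0
i=36: outside box; Z[36]=0
i=37: outside box; Z[37]=0
i=38: outside box; Z[38]=0

[39, 0, 2, 0, 0, 0, 1, 0, 0, 0, 1, 0, 2, 0, 0, 0, 0, 0, 0, 0, 0, 2, 0, 0, 0, 0, 0, 0, 0, 0, 0, 1, 0, 0, 1, 0, 0, 0, 0]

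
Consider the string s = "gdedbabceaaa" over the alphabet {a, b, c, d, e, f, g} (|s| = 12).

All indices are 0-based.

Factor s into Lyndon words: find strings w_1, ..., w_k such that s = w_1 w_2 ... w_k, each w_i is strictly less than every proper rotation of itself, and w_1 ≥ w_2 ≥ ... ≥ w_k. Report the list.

emit factor 1: 'g' (i=0, period=1)
emit factor 2: 'de' (i=1, period=2)
emit factor 3: 'd' (i=3, period=1)
emit factor 4: 'b' (i=4, period=1)
emit factor 5: 'abce' (i=5, period=4)
emit factor 6: 'a' (i=9, period=1)
emit factor 7: 'a' (i=10, period=1)
emit factor 8: 'a' (i=11, period=1)

["g", "de", "d", "b", "abce", "a", "a", "a"]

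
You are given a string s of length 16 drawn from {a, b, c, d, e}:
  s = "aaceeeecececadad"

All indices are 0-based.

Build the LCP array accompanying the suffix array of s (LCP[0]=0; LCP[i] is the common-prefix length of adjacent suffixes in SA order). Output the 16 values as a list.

[0, 1, 1, 2, 0, 1, 3, 2, 0, 1, 0, 2, 4, 1, 2, 3]

rank | idx | suffix
   0 |   0 | aaceeeecececadad
   1 |   1 | aceeeecececadad
   2 |  14 | ad
   3 |  12 | adad
   4 |  11 | cadad
   5 |   9 | cecadad
   6 |   7 | cececadad
   7 |   2 | ceeeecececadad
   8 |  15 | d
   9 |  13 | dad
  10 |  10 | ecadad
  11 |   8 | ececadad
  12 |   6 | ecececadad
  13 |   5 | eecececadad
  14 |   4 | eeecececadad
  15 |   3 | eeeecececadad

SA = [0, 1, 14, 12, 11, 9, 7, 2, 15, 13, 10, 8, 6, 5, 4, 3]
rank  pair      lcp
   1  s[0:],s[1:]  1  'a'
   2  s[1:],s[14:]  1  'a'
   3  s[14:],s[12:]  2  'ad'
   4  s[12:],s[11:]  0  ''
   5  s[11:],s[9:]  1  'c'
   6  s[9:],s[7:]  3  'cec'
   7  s[7:],s[2:]  2  'ce'
   8  s[2:],s[15:]  0  ''
   9  s[15:],s[13:]  1  'd'
  10  s[13:],s[10:]  0  ''
  11  s[10:],s[8:]  2  'ec'
  12  s[8:],s[6:]  4  'ecec'
  13  s[6:],s[5:]  1  'e'
  14  s[5:],s[4:]  2  'ee'
  15  s[4:],s[3:]  3  'eee'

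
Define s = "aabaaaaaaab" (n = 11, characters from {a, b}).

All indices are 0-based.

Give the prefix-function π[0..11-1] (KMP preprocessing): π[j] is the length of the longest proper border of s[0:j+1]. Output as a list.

[0, 1, 0, 1, 2, 2, 2, 2, 2, 2, 3]

π[0] = 0
j=1 s[j]='a': π[1]=1 (border 'a')
j=2 s[j]='b': k: 1→0; π[2]=0 (border '')
j=3 s[j]='a': π[3]=1 (border 'a')
j=4 s[j]='a': π[4]=2 (border 'aa')
j=5 s[j]='a': k: 2→1; π[5]=2 (border 'aa')
j=6 s[j]='a': k: 2→1; π[6]=2 (border 'aa')
j=7 s[j]='a': k: 2→1; π[7]=2 (border 'aa')
j=8 s[j]='a': k: 2→1; π[8]=2 (border 'aa')
j=9 s[j]='a': k: 2→1; π[9]=2 (border 'aa')
j=10 s[j]='b': π[10]=3 (border 'aab')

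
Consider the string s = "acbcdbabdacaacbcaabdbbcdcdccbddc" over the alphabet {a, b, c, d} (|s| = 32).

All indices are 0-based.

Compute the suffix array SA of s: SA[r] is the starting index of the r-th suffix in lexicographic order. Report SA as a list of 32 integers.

[16, 11, 6, 17, 9, 12, 0, 5, 20, 14, 2, 21, 7, 18, 28, 31, 15, 10, 13, 1, 27, 26, 3, 24, 22, 8, 4, 19, 30, 25, 23, 29]

sorted suffixes:
  #0 SA[0]=16  'aabdbbcdcdccbddc'
  #1 SA[1]=11  'aacbcaabdbbcdcdccbddc'
  #2 SA[2]=6  'abdacaacbcaabdbbcdcdccbddc'
  #3 SA[3]=17  'abdbbcdcdccbddc'
  #4 SA[4]=9  'acaacbcaabdbbcdcdccbddc'
  #5 SA[5]=12  'acbcaabdbbcdcdccbddc'
  #6 SA[6]=0  'acbcdbabdacaacbcaabdbbcdcdccbddc'
  #7 SA[7]=5  'babdacaacbcaabdbbcdcdccbddc'
  #8 SA[8]=20  'bbcdcdccbddc'
  #9 SA[9]=14  'bcaabdbbcdcdccbddc'
  #10 SA[10]=2  'bcdbabdacaacbcaabdbbcdcdccbddc'
  #11 SA[11]=21  'bcdcdccbddc'
  #12 SA[12]=7  'bdacaacbcaabdbbcdcdccbddc'
  #13 SA[13]=18  'bdbbcdcdccbddc'
  #14 SA[14]=28  'bddc'
  #15 SA[15]=31  'c'
  #16 SA[16]=15  'caabdbbcdcdccbddc'
  #17 SA[17]=10  'caacbcaabdbbcdcdccbddc'
  #18 SA[18]=13  'cbcaabdbbcdcdccbddc'
  #19 SA[19]=1  'cbcdbabdacaacbcaabdbbcdcdccbddc'
  #20 SA[20]=27  'cbddc'
  #21 SA[21]=26  'ccbddc'
  #22 SA[22]=3  'cdbabdacaacbcaabdbbcdcdccbddc'
  #23 SA[23]=24  'cdccbddc'
  #24 SA[24]=22  'cdcdccbddc'
  #25 SA[25]=8  'dacaacbcaabdbbcdcdccbddc'
  #26 SA[26]=4  'dbabdacaacbcaabdbbcdcdccbddc'
  #27 SA[27]=19  'dbbcdcdccbddc'
  #28 SA[28]=30  'dc'
  #29 SA[29]=25  'dccbddc'
  #30 SA[30]=23  'dcdccbddc'
  #31 SA[31]=29  'ddc'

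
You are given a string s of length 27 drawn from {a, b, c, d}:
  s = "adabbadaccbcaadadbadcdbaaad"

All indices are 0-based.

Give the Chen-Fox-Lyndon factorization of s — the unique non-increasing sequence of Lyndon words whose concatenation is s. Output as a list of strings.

emit factor 1: 'ad' (i=0, period=2)
emit factor 2: 'abbadaccbc' (i=2, period=10)
emit factor 3: 'aadadbadcdb' (i=12, period=11)
emit factor 4: 'aaad' (i=23, period=4)

["ad", "abbadaccbc", "aadadbadcdb", "aaad"]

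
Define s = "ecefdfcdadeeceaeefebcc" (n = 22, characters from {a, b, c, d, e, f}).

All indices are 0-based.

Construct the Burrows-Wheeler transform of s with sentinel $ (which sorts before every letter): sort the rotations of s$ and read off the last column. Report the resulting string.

cdeecbfeecafcfe$dacedee

rank  rotation                 last
    0  $ecefdfcdadeeceaeefebcc  c
    1  adeeceaeefebcc$ecefdfcd  d
    2  aeefebcc$ecefdfcdadeece  e
    3  bcc$ecefdfcdadeeceaeefe  e
    4  c$ecefdfcdadeeceaeefebc  c
    5  cc$ecefdfcdadeeceaeefeb  b
    6  cdadeeceaeefebcc$ecefdf  f
    7  ceaeefebcc$ecefdfcdadee  e
    8  cefdfcdadeeceaeefebcc$e  e
    9  dadeeceaeefebcc$ecefdfc  c
   10  deeceaeefebcc$ecefdfcda  a
   11  dfcdadeeceaeefebcc$ecef  f
   12  eaeefebcc$ecefdfcdadeec  c
   13  ebcc$ecefdfcdadeeceaeef  f
   14  eceaeefebcc$ecefdfcdade  e
   15  ecefdfcdadeeceaeefebcc$  $
   16  eeceaeefebcc$ecefdfcdad  d
   17  eefebcc$ecefdfcdadeecea  a
   18  efdfcdadeeceaeefebcc$ec  c
   19  efebcc$ecefdfcdadeeceae  e
   20  fcdadeeceaeefebcc$ecefd  d
   21  fdfcdadeeceaeefebcc$ece  e
   22  febcc$ecefdfcdadeeceaee  e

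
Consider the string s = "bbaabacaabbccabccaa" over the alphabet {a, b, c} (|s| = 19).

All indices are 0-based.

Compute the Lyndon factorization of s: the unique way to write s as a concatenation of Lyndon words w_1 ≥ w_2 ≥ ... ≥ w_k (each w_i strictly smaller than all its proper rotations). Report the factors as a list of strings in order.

["b", "b", "aabacaabbccabcc", "a", "a"]

emit factor 1: 'b' (i=0, period=1)
emit factor 2: 'b' (i=1, period=1)
emit factor 3: 'aabacaabbccabcc' (i=2, period=15)
emit factor 4: 'a' (i=17, period=1)
emit factor 5: 'a' (i=18, period=1)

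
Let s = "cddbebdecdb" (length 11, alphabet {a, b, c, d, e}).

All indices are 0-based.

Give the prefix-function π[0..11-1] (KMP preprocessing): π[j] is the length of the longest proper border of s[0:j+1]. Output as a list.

[0, 0, 0, 0, 0, 0, 0, 0, 1, 2, 0]

π[0] = 0
j=1 s[j]='d': π[1]=0 (border '')
j=2 s[j]='d': π[2]=0 (border '')
j=3 s[j]='b': π[3]=0 (border '')
j=4 s[j]='e': π[4]=0 (border '')
j=5 s[j]='b': π[5]=0 (border '')
j=6 s[j]='d': π[6]=0 (border '')
j=7 s[j]='e': π[7]=0 (border '')
j=8 s[j]='c': π[8]=1 (border 'c')
j=9 s[j]='d': π[9]=2 (border 'cd')
j=10 s[j]='b': k: 2→0; π[10]=0 (border '')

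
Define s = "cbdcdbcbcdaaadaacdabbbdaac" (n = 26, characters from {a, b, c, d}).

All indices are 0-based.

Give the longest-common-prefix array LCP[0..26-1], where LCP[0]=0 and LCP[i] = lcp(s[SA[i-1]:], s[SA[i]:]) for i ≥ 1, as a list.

[0, 2, 3, 2, 1, 1, 2, 1, 0, 2, 1, 2, 1, 2, 0, 1, 2, 1, 3, 2, 0, 3, 4, 2, 1, 1]

sorted suffixes:
  #0 SA[0]=10  'aaadaacdabbbdaac'
  #1 SA[1]=23  'aac'
  #2 SA[2]=14  'aacdabbbdaac'
  #3 SA[3]=11  'aadaacdabbbdaac'
  #4 SA[4]=18  'abbbdaac'
  #5 SA[5]=24  'ac'
  #6 SA[6]=15  'acdabbbdaac'
  #7 SA[7]=12  'adaacdabbbdaac'
  #8 SA[8]=19  'bbbdaac'
  #9 SA[9]=20  'bbdaac'
  #10 SA[10]=5  'bcbcdaaadaacdabbbdaac'
  #11 SA[11]=7  'bcdaaadaacdabbbdaac'
  #12 SA[12]=21  'bdaac'
  #13 SA[13]=1  'bdcdbcbcdaaadaacdabbbdaac'
  #14 SA[14]=25  'c'
  #15 SA[15]=6  'cbcdaaadaacdabbbdaac'
  #16 SA[16]=0  'cbdcdbcbcdaaadaacdabbbdaac'
  #17 SA[17]=8  'cdaaadaacdabbbdaac'
  #18 SA[18]=16  'cdabbbdaac'
  #19 SA[19]=3  'cdbcbcdaaadaacdabbbdaac'
  #20 SA[20]=9  'daaadaacdabbbdaac'
  #21 SA[21]=22  'daac'
  #22 SA[22]=13  'daacdabbbdaac'
  #23 SA[23]=17  'dabbbdaac'
  #24 SA[24]=4  'dbcbcdaaadaacdabbbdaac'
  #25 SA[25]=2  'dcdbcbcdaaadaacdabbbdaac'

SA = [10, 23, 14, 11, 18, 24, 15, 12, 19, 20, 5, 7, 21, 1, 25, 6, 0, 8, 16, 3, 9, 22, 13, 17, 4, 2]
[i] adj suffixes → lcp
  [1] 10/23 → 2 ('aa')
  [2] 23/14 → 3 ('aac')
  [3] 14/11 → 2 ('aa')
  [4] 11/18 → 1 ('a')
  [5] 18/24 → 1 ('a')
  [6] 24/15 → 2 ('ac')
  [7] 15/12 → 1 ('a')
  [8] 12/19 → 0 ('')
  [9] 19/20 → 2 ('bb')
  [10] 20/5 → 1 ('b')
  [11] 5/7 → 2 ('bc')
  [12] 7/21 → 1 ('b')
  [13] 21/1 → 2 ('bd')
  [14] 1/25 → 0 ('')
  [15] 25/6 → 1 ('c')
  [16] 6/0 → 2 ('cb')
  [17] 0/8 → 1 ('c')
  [18] 8/16 → 3 ('cda')
  [19] 16/3 → 2 ('cd')
  [20] 3/9 → 0 ('')
  [21] 9/22 → 3 ('daa')
  [22] 22/13 → 4 ('daac')
  [23] 13/17 → 2 ('da')
  [24] 17/4 → 1 ('d')
  [25] 4/2 → 1 ('d')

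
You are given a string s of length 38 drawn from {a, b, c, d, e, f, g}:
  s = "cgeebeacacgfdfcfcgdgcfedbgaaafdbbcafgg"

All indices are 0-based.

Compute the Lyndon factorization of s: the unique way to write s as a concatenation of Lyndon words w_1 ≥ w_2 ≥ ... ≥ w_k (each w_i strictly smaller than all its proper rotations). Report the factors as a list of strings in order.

["cgee", "be", "acacgfdfcfcgdgcfedbg", "aaafdbbcafgg"]

emit factor 1: 'cgee' (i=0, period=4)
emit factor 2: 'be' (i=4, period=2)
emit factor 3: 'acacgfdfcfcgdgcfedbg' (i=6, period=20)
emit factor 4: 'aaafdbbcafgg' (i=26, period=12)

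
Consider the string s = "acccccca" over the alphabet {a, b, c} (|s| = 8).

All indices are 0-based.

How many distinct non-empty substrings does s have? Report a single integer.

20

rank | idx | suffix
   0 |   7 | a
   1 |   0 | acccccca
   2 |   6 | ca
   3 |   5 | cca
   4 |   4 | ccca
   5 |   3 | cccca
   6 |   2 | ccccca
   7 |   1 | cccccca

SA = [7, 0, 6, 5, 4, 3, 2, 1]
i: (SA[i-1],SA[i]) lcp shared
  1: (7,0) 1 'a'
  2: (0,6) 0 ''
  3: (6,5) 1 'c'
  4: (5,4) 2 'cc'
  5: (4,3) 3 'ccc'
  6: (3,2) 4 'cccc'
  7: (2,1) 5 'ccccc'

n(n+1)/2 = 8·9/2 = 36
Σ LCP = 0 + 1 + 0 + 1 + 2 + 3 + 4 + 5 = 16
distinct = 36 − 16 = 20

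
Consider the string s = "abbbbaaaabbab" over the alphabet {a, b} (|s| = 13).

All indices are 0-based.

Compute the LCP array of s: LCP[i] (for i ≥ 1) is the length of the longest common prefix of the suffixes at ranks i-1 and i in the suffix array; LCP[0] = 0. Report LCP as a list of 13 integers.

[0, 3, 2, 1, 2, 3, 0, 1, 2, 1, 3, 2, 3]

rank→(start, suffix):
  0 → (5, 'aaaabbab')
  1 → (6, 'aaabbab')
  2 → (7, 'aabbab')
  3 → (11, 'ab')
  4 → (8, 'abbab')
  5 → (0, 'abbbbaaaabbab')
  6 → (12, 'b')
  7 → (4, 'baaaabbab')
  8 → (10, 'bab')
  9 → (3, 'bbaaaabbab')
  10 → (9, 'bbab')
  11 → (2, 'bbbaaaabbab')
  12 → (1, 'bbbbaaaabbab')

SA = [5, 6, 7, 11, 8, 0, 12, 4, 10, 3, 9, 2, 1]
[i] adj suffixes → lcp
  [1] 5/6 → 3 ('aaa')
  [2] 6/7 → 2 ('aa')
  [3] 7/11 → 1 ('a')
  [4] 11/8 → 2 ('ab')
  [5] 8/0 → 3 ('abb')
  [6] 0/12 → 0 ('')
  [7] 12/4 → 1 ('b')
  [8] 4/10 → 2 ('ba')
  [9] 10/3 → 1 ('b')
  [10] 3/9 → 3 ('bba')
  [11] 9/2 → 2 ('bb')
  [12] 2/1 → 3 ('bbb')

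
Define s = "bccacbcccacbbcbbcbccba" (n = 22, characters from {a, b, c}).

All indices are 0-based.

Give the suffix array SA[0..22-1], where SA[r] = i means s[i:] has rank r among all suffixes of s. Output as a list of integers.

[21, 9, 3, 20, 11, 14, 12, 15, 0, 17, 5, 8, 2, 19, 10, 13, 16, 4, 7, 1, 18, 6]

rank | idx | suffix
   0 |  21 | a
   1 |   9 | acbbcbbcbccba
   2 |   3 | acbcccacbbcbbcbccba
   3 |  20 | ba
   4 |  11 | bbcbbcbccba
   5 |  14 | bbcbccba
   6 |  12 | bcbbcbccba
   7 |  15 | bcbccba
   8 |   0 | bccacbcccacbbcbbcbccba
   9 |  17 | bccba
  10 |   5 | bcccacbbcbbcbccba
  11 |   8 | cacbbcbbcbccba
  12 |   2 | cacbcccacbbcbbcbccba
  13 |  19 | cba
  14 |  10 | cbbcbbcbccba
  15 |  13 | cbbcbccba
  16 |  16 | cbccba
  17 |   4 | cbcccacbbcbbcbccba
  18 |   7 | ccacbbcbbcbccba
  19 |   1 | ccacbcccacbbcbbcbccba
  20 |  18 | ccba
  21 |   6 | cccacbbcbbcbccba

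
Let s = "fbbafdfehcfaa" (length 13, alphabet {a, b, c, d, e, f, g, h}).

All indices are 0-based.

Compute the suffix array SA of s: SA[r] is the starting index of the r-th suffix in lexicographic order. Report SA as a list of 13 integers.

rank→(start, suffix):
  0 → (12, 'a')
  1 → (11, 'aa')
  2 → (3, 'afdfehcfaa')
  3 → (2, 'bafdfehcfaa')
  4 → (1, 'bbafdfehcfaa')
  5 → (9, 'cfaa')
  6 → (5, 'dfehcfaa')
  7 → (7, 'ehcfaa')
  8 → (10, 'faa')
  9 → (0, 'fbbafdfehcfaa')
  10 → (4, 'fdfehcfaa')
  11 → (6, 'fehcfaa')
  12 → (8, 'hcfaa')

[12, 11, 3, 2, 1, 9, 5, 7, 10, 0, 4, 6, 8]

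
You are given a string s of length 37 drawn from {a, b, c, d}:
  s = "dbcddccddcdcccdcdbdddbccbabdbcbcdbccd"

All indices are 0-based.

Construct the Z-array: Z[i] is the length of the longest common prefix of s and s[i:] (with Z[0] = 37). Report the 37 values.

[37, 0, 0, 1, 1, 0, 0, 1, 1, 0, 1, 0, 0, 0, 1, 0, 2, 0, 1, 1, 3, 0, 0, 0, 0, 0, 0, 3, 0, 0, 0, 0, 3, 0, 0, 0, 1]

Z[0]=37
i=1: fresh scan; Z[1]=0
i=2: fresh scan; Z[2]=0
i=3: fresh scan; Z[3]=1 extend→box=[3,4)
i=4: fresh scan; Z[4]=1 extend→box=[4,5)
i=5: fresh scan; Z[5]=0
i=6: fresh scan; Z[6]=0
i=7: fresh scan; Z[7]=1 extend→box=[7,8)
i=8: fresh scan; Z[8]=1 extend→box=[8,9)
i=9: fresh scan; Z[9]=0
i=10: fresh scan; Z[10]=1 extend→box=[10,11)
i=11: fresh scan; Z[11]=0
i=12: fresh scan; Z[12]=0
i=13: fresh scan; Z[13]=0
i=14: fresh scan; Z[14]=1 extend→box=[14,15)
i=15: fresh scan; Z[15]=0
i=16: fresh scan; Z[16]=2 extend→box=[16,18)
i=17: min(r-i=1, Z[1]=0)=0; Z[17]=0
i=18: fresh scan; Z[18]=1 extend→box=[18,19)
i=19: fresh scan; Z[19]=1 extend→box=[19,20)
i=20: fresh scan; Z[20]=3 extend→box=[20,23)
i=21: min(r-i=2, Z[1]=0)=0; Z[21]=0
i=22: min(r-i=1, Z[2]=0)=0; Z[22]=0
i=23: fresh scan; Z[23]=0
i=24: fresh scan; Z[24]=0
i=25: fresh scan; Z[25]=0
i=26: fresh scan; Z[26]=0
i=27: fresh scan; Z[27]=3 extend→box=[27,30)
i=28: min(r-i=2, Z[1]=0)=0; Z[28]=0
i=29: min(r-i=1, Z[2]=0)=0; Z[29]=0
i=30: fresh scan; Z[30]=0
i=31: fresh scan; Z[31]=0
i=32: fresh scan; Z[32]=3 extend→box=[32,35)
i=33: min(r-i=2, Z[1]=0)=0; Z[33]=0
i=34: min(r-i=1, Z[2]=0)=0; Z[34]=0
i=35: fresh scan; Z[35]=0
i=36: fresh scan; Z[36]=1 extend→box=[36,37)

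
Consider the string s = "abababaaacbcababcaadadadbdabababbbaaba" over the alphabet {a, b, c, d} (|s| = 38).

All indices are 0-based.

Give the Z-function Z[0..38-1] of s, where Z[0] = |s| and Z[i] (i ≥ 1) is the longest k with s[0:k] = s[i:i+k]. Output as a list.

Z[0]=38
i=1: outside box; Z[1]=0
i=2: outside box; Z[2]=5 scan→box=[2,7)
i=3: min(r-i=4, Z[1]=0)=0; Z[3]=0
i=4: min(r-i=3, Z[2]=5)=3; Z[4]=3
i=5: min(r-i=2, Z[3]=0)=0; Z[5]=0
i=6: min(r-i=1, Z[4]=3)=1; Z[6]=1
i=7: outside box; Z[7]=1 scan→box=[7,8)
i=8: outside box; Z[8]=1 scan→box=[8,9)
i=9: outside box; Z[9]=0
i=10: outside box; Z[10]=0
i=11: outside box; Z[11]=0
i=12: outside box; Z[12]=4 scan→box=[12,16)
i=13: min(r-i=3, Z[1]=0)=0; Z[13]=0
i=14: min(r-i=2, Z[2]=5)=2; Z[14]=2
i=15: min(r-i=1, Z[3]=0)=0; Z[15]=0
i=16: outside box; Z[16]=0
i=17: outside box; Z[17]=1 scan→box=[17,18)
i=18: outside box; Z[18]=1 scan→box=[18,19)
i=19: outside box; Z[19]=0
i=20: outside box; Z[20]=1 scan→box=[20,21)
i=21: outside box; Z[21]=0
i=22: outside box; Z[22]=1 scan→box=[22,23)
i=23: outside box; Z[23]=0
i=24: outside box; Z[24]=0
i=25: outside box; Z[25]=0
i=26: outside box; Z[26]=6 scan→box=[26,32)
i=27: min(r-i=5, Z[1]=0)=0; Z[27]=0
i=28: min(r-i=4, Z[2]=5)=4; Z[28]=4
i=29: min(r-i=3, Z[3]=0)=0; Z[29]=0
i=30: min(r-i=2, Z[4]=3)=2; Z[30]=2
i=31: min(r-i=1, Z[5]=0)=0; Z[31]=0
i=32: outside box; Z[32]=0
i=33: outside box; Z[33]=0
i=34: outside box; Z[34]=1 scan→box=[34,35)
i=35: outside box; Z[35]=3 scan→box=[35,38)
i=36: min(r-i=2, Z[1]=0)=0; Z[36]=0
i=37: min(r-i=1, Z[2]=5)=1; Z[37]=1

[38, 0, 5, 0, 3, 0, 1, 1, 1, 0, 0, 0, 4, 0, 2, 0, 0, 1, 1, 0, 1, 0, 1, 0, 0, 0, 6, 0, 4, 0, 2, 0, 0, 0, 1, 3, 0, 1]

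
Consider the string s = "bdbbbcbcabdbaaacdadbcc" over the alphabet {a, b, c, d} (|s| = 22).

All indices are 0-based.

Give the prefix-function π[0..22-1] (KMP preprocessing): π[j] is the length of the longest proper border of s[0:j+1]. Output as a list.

[0, 0, 1, 1, 1, 0, 1, 0, 0, 1, 2, 3, 0, 0, 0, 0, 0, 0, 0, 1, 0, 0]

π[0] = 0
j=1 s[j]='d': π[1]=0 (border '')
j=2 s[j]='b': π[2]=1 (border 'b')
j=3 s[j]='b': k: 1→0; π[3]=1 (border 'b')
j=4 s[j]='b': k: 1→0; π[4]=1 (border 'b')
j=5 s[j]='c': k: 1→0; π[5]=0 (border '')
j=6 s[j]='b': π[6]=1 (border 'b')
j=7 s[j]='c': k: 1→0; π[7]=0 (border '')
j=8 s[j]='a': π[8]=0 (border '')
j=9 s[j]='b': π[9]=1 (border 'b')
j=10 s[j]='d': π[10]=2 (border 'bd')
j=11 s[j]='b': π[11]=3 (border 'bdb')
j=12 s[j]='a': k: 3→1→0; π[12]=0 (border '')
j=13 s[j]='a': π[13]=0 (border '')
j=14 s[j]='a': π[14]=0 (border '')
j=15 s[j]='c': π[15]=0 (border '')
j=16 s[j]='d': π[16]=0 (border '')
j=17 s[j]='a': π[17]=0 (border '')
j=18 s[j]='d': π[18]=0 (border '')
j=19 s[j]='b': π[19]=1 (border 'b')
j=20 s[j]='c': k: 1→0; π[20]=0 (border '')
j=21 s[j]='c': π[21]=0 (border '')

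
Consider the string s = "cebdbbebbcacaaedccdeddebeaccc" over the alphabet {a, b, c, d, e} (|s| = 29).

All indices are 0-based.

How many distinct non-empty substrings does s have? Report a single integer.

rank→(start, suffix):
  0 → (12, 'aaedccdeddebeaccc')
  1 → (10, 'acaaedccdeddebeaccc')
  2 → (25, 'accc')
  3 → (13, 'aedccdeddebeaccc')
  4 → (7, 'bbcacaaedccdeddebeaccc')
  5 → (4, 'bbebbcacaaedccdeddebeaccc')
  6 → (8, 'bcacaaedccdeddebeaccc')
  7 → (2, 'bdbbebbcacaaedccdeddebeaccc')
  8 → (23, 'beaccc')
  9 → (5, 'bebbcacaaedccdeddebeaccc')
  10 → (28, 'c')
  11 → (11, 'caaedccdeddebeaccc')
  12 → (9, 'cacaaedccdeddebeaccc')
  13 → (27, 'cc')
  14 → (26, 'ccc')
  15 → (16, 'ccdeddebeaccc')
  16 → (17, 'cdeddebeaccc')
  17 → (0, 'cebdbbebbcacaaedccdeddebeaccc')
  18 → (3, 'dbbebbcacaaedccdeddebeaccc')
  19 → (15, 'dccdeddebeaccc')
  20 → (20, 'ddebeaccc')
  21 → (21, 'debeaccc')
  22 → (18, 'deddebeaccc')
  23 → (24, 'eaccc')
  24 → (6, 'ebbcacaaedccdeddebeaccc')
  25 → (1, 'ebdbbebbcacaaedccdeddebeaccc')
  26 → (22, 'ebeaccc')
  27 → (14, 'edccdeddebeaccc')
  28 → (19, 'eddebeaccc')

SA = [12, 10, 25, 13, 7, 4, 8, 2, 23, 5, 28, 11, 9, 27, 26, 16, 17, 0, 3, 15, 20, 21, 18, 24, 6, 1, 22, 14, 19]
i: (SA[i-1],SA[i]) lcp shared
  1: (12,10) 1 'a'
  2: (10,25) 2 'ac'
  3: (25,13) 1 'a'
  4: (13,7) 0 ''
  5: (7,4) 2 'bb'
  6: (4,8) 1 'b'
  7: (8,2) 1 'b'
  8: (2,23) 1 'b'
  9: (23,5) 2 'be'
  10: (5,28) 0 ''
  11: (28,11) 1 'c'
  12: (11,9) 2 'ca'
  13: (9,27) 1 'c'
  14: (27,26) 2 'cc'
  15: (26,16) 2 'cc'
  16: (16,17) 1 'c'
  17: (17,0) 1 'c'
  18: (0,3) 0 ''
  19: (3,15) 1 'd'
  20: (15,20) 1 'd'
  21: (20,21) 1 'd'
  22: (21,18) 2 'de'
  23: (18,24) 0 ''
  24: (24,6) 1 'e'
  25: (6,1) 2 'eb'
  26: (1,22) 2 'eb'
  27: (22,14) 1 'e'
  28: (14,19) 2 'ed'

n(n+1)/2 = 29·30/2 = 435
Σ LCP = 0 + 1 + 2 + 1 + 0 + 2 + 1 + 1 + 1 + 2 + 0 + 1 + 2 + 1 + 2 + 2 + 1 + 1 + 0 + 1 + 1 + 1 + 2 + 0 + 1 + 2 + 2 + 1 + 2 = 34
distinct = 435 − 34 = 401

401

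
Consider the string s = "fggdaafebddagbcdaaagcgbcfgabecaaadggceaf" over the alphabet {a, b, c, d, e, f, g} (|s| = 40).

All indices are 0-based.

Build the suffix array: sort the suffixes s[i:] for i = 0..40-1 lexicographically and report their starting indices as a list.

sorted suffixes:
  #0 SA[0]=30  'aaadggceaf'
  #1 SA[1]=16  'aaagcgbcfgabecaaadggceaf'
  #2 SA[2]=31  'aadggceaf'
  #3 SA[3]=4  'aafebddagbcdaaagcgbcfgabecaaadggceaf'
  #4 SA[4]=17  'aagcgbcfgabecaaadggceaf'
  #5 SA[5]=26  'abecaaadggceaf'
  #6 SA[6]=32  'adggceaf'
  #7 SA[7]=38  'af'
  #8 SA[8]=5  'afebddagbcdaaagcgbcfgabecaaadggceaf'
  #9 SA[9]=11  'agbcdaaagcgbcfgabecaaadggceaf'
  #10 SA[10]=18  'agcgbcfgabecaaadggceaf'
  #11 SA[11]=13  'bcdaaagcgbcfgabecaaadggceaf'
  #12 SA[12]=22  'bcfgabecaaadggceaf'
  #13 SA[13]=8  'bddagbcdaaagcgbcfgabecaaadggceaf'
  #14 SA[14]=27  'becaaadggceaf'
  #15 SA[15]=29  'caaadggceaf'
  #16 SA[16]=14  'cdaaagcgbcfgabecaaadggceaf'
  #17 SA[17]=36  'ceaf'
  #18 SA[18]=23  'cfgabecaaadggceaf'
  #19 SA[19]=20  'cgbcfgabecaaadggceaf'
  #20 SA[20]=15  'daaagcgbcfgabecaaadggceaf'
  #21 SA[21]=3  'daafebddagbcdaaagcgbcfgabecaaadggceaf'
  #22 SA[22]=10  'dagbcdaaagcgbcfgabecaaadggceaf'
  #23 SA[23]=9  'ddagbcdaaagcgbcfgabecaaadggceaf'
  #24 SA[24]=33  'dggceaf'
  #25 SA[25]=37  'eaf'
  #26 SA[26]=7  'ebddagbcdaaagcgbcfgabecaaadggceaf'
  #27 SA[27]=28  'ecaaadggceaf'
  #28 SA[28]=39  'f'
  #29 SA[29]=6  'febddagbcdaaagcgbcfgabecaaadggceaf'
  #30 SA[30]=24  'fgabecaaadggceaf'
  #31 SA[31]=0  'fggdaafebddagbcdaaagcgbcfgabecaaadggceaf'
  #32 SA[32]=25  'gabecaaadggceaf'
  #33 SA[33]=12  'gbcdaaagcgbcfgabecaaadggceaf'
  #34 SA[34]=21  'gbcfgabecaaadggceaf'
  #35 SA[35]=35  'gceaf'
  #36 SA[36]=19  'gcgbcfgabecaaadggceaf'
  #37 SA[37]=2  'gdaafebddagbcdaaagcgbcfgabecaaadggceaf'
  #38 SA[38]=34  'ggceaf'
  #39 SA[39]=1  'ggdaafebddagbcdaaagcgbcfgabecaaadggceaf'

[30, 16, 31, 4, 17, 26, 32, 38, 5, 11, 18, 13, 22, 8, 27, 29, 14, 36, 23, 20, 15, 3, 10, 9, 33, 37, 7, 28, 39, 6, 24, 0, 25, 12, 21, 35, 19, 2, 34, 1]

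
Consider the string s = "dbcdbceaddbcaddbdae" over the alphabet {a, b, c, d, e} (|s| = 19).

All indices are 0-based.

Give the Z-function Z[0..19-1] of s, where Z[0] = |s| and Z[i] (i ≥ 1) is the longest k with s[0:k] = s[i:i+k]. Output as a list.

Z[0]=19
i=1: i≥r, start 0; Z[1]=0
i=2: i≥r, start 0; Z[2]=0
i=3: i≥r, start 0; Z[3]=3 scan→box=[3,6)
i=4: min(r-i=2, Z[1]=0)=0; Z[4]=0
i=5: min(r-i=1, Z[2]=0)=0; Z[5]=0
i=6: i≥r, start 0; Z[6]=0
i=7: i≥r, start 0; Z[7]=0
i=8: i≥r, start 0; Z[8]=1 scan→box=[8,9)
i=9: i≥r, start 0; Z[9]=3 scan→box=[9,12)
i=10: min(r-i=2, Z[1]=0)=0; Z[10]=0
i=11: min(r-i=1, Z[2]=0)=0; Z[11]=0
i=12: i≥r, start 0; Z[12]=0
i=13: i≥r, start 0; Z[13]=1 scan→box=[13,14)
i=14: i≥r, start 0; Z[14]=2 scan→box=[14,16)
i=15: min(r-i=1, Z[1]=0)=0; Z[15]=0
i=16: i≥r, start 0; Z[16]=1 scan→box=[16,17)
i=17: i≥r, start 0; Z[17]=0
i=18: i≥r, start 0; Z[18]=0

[19, 0, 0, 3, 0, 0, 0, 0, 1, 3, 0, 0, 0, 1, 2, 0, 1, 0, 0]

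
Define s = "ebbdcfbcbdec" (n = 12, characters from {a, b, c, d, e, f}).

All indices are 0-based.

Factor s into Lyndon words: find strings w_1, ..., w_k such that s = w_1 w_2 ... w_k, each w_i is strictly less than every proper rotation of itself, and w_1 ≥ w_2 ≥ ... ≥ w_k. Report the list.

emit factor 1: 'e' (i=0, period=1)
emit factor 2: 'bbdcfbcbdec' (i=1, period=11)

["e", "bbdcfbcbdec"]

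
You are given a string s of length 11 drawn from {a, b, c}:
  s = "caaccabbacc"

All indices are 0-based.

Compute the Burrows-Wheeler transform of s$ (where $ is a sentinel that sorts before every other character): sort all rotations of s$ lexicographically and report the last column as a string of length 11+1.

cccbabac$caa

rank  rotation      last
    0  $caaccabbacc  c
    1  aaccabbacc$c  c
    2  abbacc$caacc  c
    3  acc$caaccabb  b
    4  accabbacc$ca  a
    5  bacc$caaccab  b
    6  bbacc$caacca  a
    7  c$caaccabbac  c
    8  caaccabbacc$  $
    9  cabbacc$caac  c
   10  cc$caaccabba  a
   11  ccabbacc$caa  a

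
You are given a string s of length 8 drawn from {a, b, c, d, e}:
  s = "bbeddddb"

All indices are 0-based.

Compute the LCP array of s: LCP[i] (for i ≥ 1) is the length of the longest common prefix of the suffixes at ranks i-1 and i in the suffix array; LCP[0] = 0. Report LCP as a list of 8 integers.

[0, 1, 1, 0, 1, 2, 3, 0]

rank→(start, suffix):
  0 → (7, 'b')
  1 → (0, 'bbeddddb')
  2 → (1, 'beddddb')
  3 → (6, 'db')
  4 → (5, 'ddb')
  5 → (4, 'dddb')
  6 → (3, 'ddddb')
  7 → (2, 'eddddb')

SA = [7, 0, 1, 6, 5, 4, 3, 2]
[i] adj suffixes → lcp
  [1] 7/0 → 1 ('b')
  [2] 0/1 → 1 ('b')
  [3] 1/6 → 0 ('')
  [4] 6/5 → 1 ('d')
  [5] 5/4 → 2 ('dd')
  [6] 4/3 → 3 ('ddd')
  [7] 3/2 → 0 ('')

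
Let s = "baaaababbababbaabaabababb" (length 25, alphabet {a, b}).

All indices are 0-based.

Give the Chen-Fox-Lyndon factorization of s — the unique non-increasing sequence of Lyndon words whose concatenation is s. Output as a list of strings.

["b", "aaaababbababbaabaabababb"]

emit factor 1: 'b' (i=0, period=1)
emit factor 2: 'aaaababbababbaabaabababb' (i=1, period=24)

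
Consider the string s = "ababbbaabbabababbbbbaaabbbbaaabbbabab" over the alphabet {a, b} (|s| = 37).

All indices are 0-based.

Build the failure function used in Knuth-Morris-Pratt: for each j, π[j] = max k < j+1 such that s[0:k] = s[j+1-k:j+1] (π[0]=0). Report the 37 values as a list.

π[0] = 0
j=1 s[j]='b': π[1]=0 (border '')
j=2 s[j]='a': π[2]=1 (border 'a')
j=3 s[j]='b': π[3]=2 (border 'ab')
j=4 s[j]='b': k: 2→0; π[4]=0 (border '')
j=5 s[j]='b': π[5]=0 (border '')
j=6 s[j]='a': π[6]=1 (border 'a')
j=7 s[j]='a': k: 1→0; π[7]=1 (border 'a')
j=8 s[j]='b': π[8]=2 (border 'ab')
j=9 s[j]='b': k: 2→0; π[9]=0 (border '')
j=10 s[j]='a': π[10]=1 (border 'a')
j=11 s[j]='b': π[11]=2 (border 'ab')
j=12 s[j]='a': π[12]=3 (border 'aba')
j=13 s[j]='b': π[13]=4 (border 'abab')
j=14 s[j]='a': k: 4→2; π[14]=3 (border 'aba')
j=15 s[j]='b': π[15]=4 (border 'abab')
j=16 s[j]='b': π[16]=5 (border 'ababb')
j=17 s[j]='b': π[17]=6 (border 'ababbb')
j=18 s[j]='b': k: 6→0; π[18]=0 (border '')
j=19 s[j]='b': π[19]=0 (border '')
j=20 s[j]='a': π[20]=1 (border 'a')
j=21 s[j]='a': k: 1→0; π[21]=1 (border 'a')
j=22 s[j]='a': k: 1→0; π[22]=1 (border 'a')
j=23 s[j]='b': π[23]=2 (border 'ab')
j=24 s[j]='b': k: 2→0; π[24]=0 (border '')
j=25 s[j]='b': π[25]=0 (border '')
j=26 s[j]='b': π[26]=0 (border '')
j=27 s[j]='a': π[27]=1 (border 'a')
j=28 s[j]='a': k: 1→0; π[28]=1 (border 'a')
j=29 s[j]='a': k: 1→0; π[29]=1 (border 'a')
j=30 s[j]='b': π[30]=2 (border 'ab')
j=31 s[j]='b': k: 2→0; π[31]=0 (border '')
j=32 s[j]='b': π[32]=0 (border '')
j=33 s[j]='a': π[33]=1 (border 'a')
j=34 s[j]='b': π[34]=2 (border 'ab')
j=35 s[j]='a': π[35]=3 (border 'aba')
j=36 s[j]='b': π[36]=4 (border 'abab')

[0, 0, 1, 2, 0, 0, 1, 1, 2, 0, 1, 2, 3, 4, 3, 4, 5, 6, 0, 0, 1, 1, 1, 2, 0, 0, 0, 1, 1, 1, 2, 0, 0, 1, 2, 3, 4]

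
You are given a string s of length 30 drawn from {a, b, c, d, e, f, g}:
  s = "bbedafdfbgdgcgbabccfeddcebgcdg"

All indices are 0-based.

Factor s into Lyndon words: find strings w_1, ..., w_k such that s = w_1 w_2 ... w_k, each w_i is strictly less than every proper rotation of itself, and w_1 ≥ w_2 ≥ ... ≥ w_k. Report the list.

["bbed", "afdfbgdgcgb", "abccfeddcebgcdg"]

emit factor 1: 'bbed' (i=0, period=4)
emit factor 2: 'afdfbgdgcgb' (i=4, period=11)
emit factor 3: 'abccfeddcebgcdg' (i=15, period=15)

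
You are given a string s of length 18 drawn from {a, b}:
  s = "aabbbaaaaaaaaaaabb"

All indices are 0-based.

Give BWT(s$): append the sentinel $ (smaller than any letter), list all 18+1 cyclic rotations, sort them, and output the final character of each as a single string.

bbaaaaaaaaa$aabbaba

rank  rotation             last
    0  $aabbbaaaaaaaaaaabb  b
    1  aaaaaaaaaaabb$aabbb  b
    2  aaaaaaaaaabb$aabbba  a
    3  aaaaaaaaabb$aabbbaa  a
    4  aaaaaaaabb$aabbbaaa  a
    5  aaaaaaabb$aabbbaaaa  a
    6  aaaaaabb$aabbbaaaaa  a
    7  aaaaabb$aabbbaaaaaa  a
    8  aaaabb$aabbbaaaaaaa  a
    9  aaabb$aabbbaaaaaaaa  a
   10  aabb$aabbbaaaaaaaaa  a
   11  aabbbaaaaaaaaaaabb$  $
   12  abb$aabbbaaaaaaaaaa  a
   13  abbbaaaaaaaaaaabb$a  a
   14  b$aabbbaaaaaaaaaaab  b
   15  baaaaaaaaaaabb$aabb  b
   16  bb$aabbbaaaaaaaaaaa  a
   17  bbaaaaaaaaaaabb$aab  b
   18  bbbaaaaaaaaaaabb$aa  a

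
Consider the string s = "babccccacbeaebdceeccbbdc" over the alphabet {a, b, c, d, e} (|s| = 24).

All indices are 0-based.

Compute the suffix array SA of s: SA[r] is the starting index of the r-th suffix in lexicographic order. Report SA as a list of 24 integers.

[1, 7, 11, 0, 20, 2, 21, 13, 9, 23, 6, 19, 8, 5, 18, 4, 3, 15, 22, 14, 10, 12, 17, 16]

rank→(start, suffix):
  0 → (1, 'abccccacbeaebdceeccbbdc')
  1 → (7, 'acbeaebdceeccbbdc')
  2 → (11, 'aebdceeccbbdc')
  3 → (0, 'babccccacbeaebdceeccbbdc')
  4 → (20, 'bbdc')
  5 → (2, 'bccccacbeaebdceeccbbdc')
  6 → (21, 'bdc')
  7 → (13, 'bdceeccbbdc')
  8 → (9, 'beaebdceeccbbdc')
  9 → (23, 'c')
  10 → (6, 'cacbeaebdceeccbbdc')
  11 → (19, 'cbbdc')
  12 → (8, 'cbeaebdceeccbbdc')
  13 → (5, 'ccacbeaebdceeccbbdc')
  14 → (18, 'ccbbdc')
  15 → (4, 'cccacbeaebdceeccbbdc')
  16 → (3, 'ccccacbeaebdceeccbbdc')
  17 → (15, 'ceeccbbdc')
  18 → (22, 'dc')
  19 → (14, 'dceeccbbdc')
  20 → (10, 'eaebdceeccbbdc')
  21 → (12, 'ebdceeccbbdc')
  22 → (17, 'eccbbdc')
  23 → (16, 'eeccbbdc')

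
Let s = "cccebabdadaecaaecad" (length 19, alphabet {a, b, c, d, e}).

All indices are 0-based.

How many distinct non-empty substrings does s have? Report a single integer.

rank→(start, suffix):
  0 → (13, 'aaecad')
  1 → (5, 'abdadaecaaecad')
  2 → (17, 'ad')
  3 → (8, 'adaecaaecad')
  4 → (10, 'aecaaecad')
  5 → (14, 'aecad')
  6 → (4, 'babdadaecaaecad')
  7 → (6, 'bdadaecaaecad')
  8 → (12, 'caaecad')
  9 → (16, 'cad')
  10 → (0, 'cccebabdadaecaaecad')
  11 → (1, 'ccebabdadaecaaecad')
  12 → (2, 'cebabdadaecaaecad')
  13 → (18, 'd')
  14 → (7, 'dadaecaaecad')
  15 → (9, 'daecaaecad')
  16 → (3, 'ebabdadaecaaecad')
  17 → (11, 'ecaaecad')
  18 → (15, 'ecad')

SA = [13, 5, 17, 8, 10, 14, 4, 6, 12, 16, 0, 1, 2, 18, 7, 9, 3, 11, 15]
[i] adj suffixes → lcp
  [1] 13/5 → 1 ('a')
  [2] 5/17 → 1 ('a')
  [3] 17/8 → 2 ('ad')
  [4] 8/10 → 1 ('a')
  [5] 10/14 → 4 ('aeca')
  [6] 14/4 → 0 ('')
  [7] 4/6 → 1 ('b')
  [8] 6/12 → 0 ('')
  [9] 12/16 → 2 ('ca')
  [10] 16/0 → 1 ('c')
  [11] 0/1 → 2 ('cc')
  [12] 1/2 → 1 ('c')
  [13] 2/18 → 0 ('')
  [14] 18/7 → 1 ('d')
  [15] 7/9 → 2 ('da')
  [16] 9/3 → 0 ('')
  [17] 3/11 → 1 ('e')
  [18] 11/15 → 3 ('eca')

n(n+1)/2 = 19·20/2 = 190
Σ LCP = 0 + 1 + 1 + 2 + 1 + 4 + 0 + 1 + 0 + 2 + 1 + 2 + 1 + 0 + 1 + 2 + 0 + 1 + 3 = 23
distinct = 190 − 23 = 167

167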